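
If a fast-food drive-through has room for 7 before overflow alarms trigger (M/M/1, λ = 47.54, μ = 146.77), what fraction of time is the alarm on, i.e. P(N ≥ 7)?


ρ = 47.54/146.77 = 0.3239
P(N ≥ n) = ρ^n = 0.3239^7 = 0.0003741

Final: 0.0003741


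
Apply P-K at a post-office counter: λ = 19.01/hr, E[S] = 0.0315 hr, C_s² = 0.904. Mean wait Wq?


ρ = λ·E[S] = 19.01·0.0315 = 0.5988
E[S²] = E[S]²(1+C_s²) = 0.0315²·(1+0.904) = 0.001889
Wq = λ·E[S²]/(2(1−ρ)) = 19.01·0.001889/(2·0.4012) = 0.04476 hr

Final: 0.04476 hr


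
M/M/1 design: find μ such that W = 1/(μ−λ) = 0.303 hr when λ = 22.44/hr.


W = 1/(μ−λ) ⇒ μ − λ = 1/W = 1/0.303 = 3.3003
μ = λ + 1/W = 22.44 + 3.3003 = 25.7403 per hr

Final: 25.7403 /hr


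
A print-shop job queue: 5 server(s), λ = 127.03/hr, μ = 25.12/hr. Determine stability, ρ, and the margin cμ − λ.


Total capacity cμ = 5·25.12 = 125.60/hr
ρ = λ/(cμ) = 127.03/125.60 = 1.0114
Stable ⇔ ρ < 1: NO
Spare capacity = cμ − λ = 125.60 − 127.03 = -1.43/hr

Final: ρ = 1.0114; unstable; margin = -1.43/hr


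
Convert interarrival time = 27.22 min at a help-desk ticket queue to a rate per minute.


λ = 1/(interarrival time) in consistent units.
1 minute = 1 min, so λ = 1/27.22 = 0.03674 per minute

Final: 0.03674 /min


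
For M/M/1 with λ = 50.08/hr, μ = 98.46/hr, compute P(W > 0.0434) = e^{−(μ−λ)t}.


W ~ Exponential(μ−λ) for M/M/1.
μ − λ = 98.46 − 50.08 = 48.3800
P(W > t) = e^{−(μ−λ)t} = e^{−2.0997} = 0.122494

Final: 0.122494


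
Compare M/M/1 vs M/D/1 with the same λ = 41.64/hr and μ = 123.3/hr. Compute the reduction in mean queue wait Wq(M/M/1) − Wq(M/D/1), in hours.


ρ = 41.64/123.3 = 0.3377
Wq(M/M/1) = ρ/(μ−λ) = 0.3377/81.66 = 0.004136 hr
Wq(M/D/1) = ρ/(2(μ−λ)) = 0.002068 hr
Savings = 0.004136 − 0.002068 = 0.002068 hr

Final: 0.002068 hr


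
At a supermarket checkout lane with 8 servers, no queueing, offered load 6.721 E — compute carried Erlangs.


B(8,6.721) = 0.162772 (Erlang-B)
Carried load = a(1 − B) = 6.721·(1 − 0.162772) = 6.721·0.837228 = 5.6270 E

Final: 5.6270 Erlangs


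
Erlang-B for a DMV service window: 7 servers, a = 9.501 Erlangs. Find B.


B(c,a) = (a^c/c!) / Σ_{k=0}^{c} a^k/k!
a^7/7! = 1386.611157
Σ terms (k=0..7): 1.00000 + 9.50100 + 45.13450 + 142.94096 + 339.52052 + 645.15690 + 1021.60595 + 1386.61116 = 3591.470986
B = 1386.611157/3591.470986 = 0.386084

Final: 0.386084


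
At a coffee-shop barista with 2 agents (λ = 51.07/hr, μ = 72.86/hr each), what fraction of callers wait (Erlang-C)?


a = λ/μ = 0.7009; ρ = a/2 = 0.3505
P₀ = 0.480970 (from M/M/c formula)
C(c,a) = [a^c/(c!(1−ρ))]·P₀ = [0.49131/(2·0.6495)]·0.480970
= 0.37820·0.480970 = 0.181903

Final: 0.181903


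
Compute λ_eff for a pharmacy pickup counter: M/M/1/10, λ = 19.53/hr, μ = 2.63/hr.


ρ = 7.4259; P_K = (1−ρ)ρ^10/(1−ρ^11) = 0.865335
λ_eff = λ(1 − P_K) = 19.53·(1 − 0.865335) = 19.53·0.134665 = 2.6300 /hr

Final: 2.6300 /hr


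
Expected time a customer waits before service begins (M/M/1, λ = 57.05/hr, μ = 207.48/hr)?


ρ = 57.05/207.48 = 0.2750
Wq = ρ/(μ−λ) = 0.2750/(207.48 − 57.05) = 0.2750/150.43 = 0.001828 hr

Final: 0.001828 hr


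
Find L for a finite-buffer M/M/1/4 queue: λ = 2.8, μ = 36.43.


ρ = 2.8/36.43 = 0.07686
L = ρ[1 − (K+1)ρ^K + Kρ^(K+1)] / [(1−ρ)(1−ρ^(K+1))]
Numerator: 0.07686·(1 − 5·0.00003490 + 4·0.000002682) = 0.076847
Denominator: (0.9231)·(0.999997) = 0.923138
L = 0.076847/0.923138 = 0.08325

Final: 0.08325


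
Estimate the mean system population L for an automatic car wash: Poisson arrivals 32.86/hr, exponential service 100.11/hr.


ρ = λ/μ = 32.86/100.11 = 0.3282
L = ρ/(1−ρ) = 0.3282/(1 − 0.3282) = 0.3282/0.6718 = 0.4886

Final: 0.4886


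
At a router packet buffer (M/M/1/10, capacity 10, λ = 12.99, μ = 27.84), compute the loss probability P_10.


ρ = λ/μ = 12.99/27.84 = 0.4666
P_K = (1−ρ)ρ^K/(1−ρ^(K+1)) = (0.5334·0.0004891)/(1 − 0.0002282)
= 0.0002609/0.999772 = 0.0002609

Final: 0.0002609


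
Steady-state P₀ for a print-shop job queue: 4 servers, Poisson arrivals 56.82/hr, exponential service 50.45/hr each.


a = λ/μ = 56.82/50.45 = 1.1263; ρ = a/c = 0.2816
Σ_{k=0}^{3} a^k/k! (terms k=0..3) = 1.00000 + 1.12626 + 0.63423 + 0.23811 = 2.99860
Tail: a^4/(4!(1−ρ)) = 1.60902/(24·0.7184) = 0.09332
P₀ = 1/(2.99860 + 0.09332) = 1/3.09192 = 0.323424

Final: 0.323424


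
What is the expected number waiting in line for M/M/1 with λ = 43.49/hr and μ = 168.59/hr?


ρ = 43.49/168.59 = 0.2580
Lq = ρ²/(1−ρ) = 0.06654/0.7420 = 0.08968

Final: 0.08968


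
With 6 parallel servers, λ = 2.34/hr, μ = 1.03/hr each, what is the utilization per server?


ρ = λ/(cμ) = 2.34/(6·1.03) = 2.34/6.18 = 0.3786

Final: 0.3786


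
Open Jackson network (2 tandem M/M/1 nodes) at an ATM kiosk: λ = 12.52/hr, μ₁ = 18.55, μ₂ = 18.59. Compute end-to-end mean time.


Each node sees arrival rate λ = 12.52/hr (tandem ⇒ throughput preserved).
W₁ = 1/(μ₁−λ) = 1/(18.55−12.52) = 0.16584 hr
W₂ = 1/(μ₂−λ) = 1/(18.59−12.52) = 0.16474 hr
W_total = W₁ + W₂ = 0.16584 + 0.16474 = 0.33058 hr

Final: 0.33058 hr


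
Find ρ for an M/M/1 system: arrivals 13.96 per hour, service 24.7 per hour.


ρ = λ/μ = 13.96/24.7 = 0.5652

Final: 0.5652


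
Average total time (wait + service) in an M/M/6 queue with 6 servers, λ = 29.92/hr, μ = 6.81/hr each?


a = 4.3935; ρ = 0.7323; P₀ = 0.010454
Lq = P₀·a^c·ρ/(c!(1−ρ)²) = 1.06673
Wq = Lq/λ = 1.06673/29.92 = 0.03565 hr
W = Wq + 1/μ = 0.03565 + 0.14684 = 0.18250 hr

Final: 0.18250 hr


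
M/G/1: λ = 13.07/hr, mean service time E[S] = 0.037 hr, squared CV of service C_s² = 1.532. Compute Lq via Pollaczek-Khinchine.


ρ = λ·E[S] = 13.07·0.037 = 0.4836
Lq = ρ²(1+C_s²)/(2(1−ρ)) = 0.2339·(1+1.532)/(2·0.5164)
= 0.2339·2.5320/1.0328 = 0.57332

Final: 0.57332


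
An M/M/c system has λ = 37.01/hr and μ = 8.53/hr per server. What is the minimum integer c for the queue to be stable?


Stability requires cμ > λ ⇔ c > λ/μ.
λ/μ = 37.01/8.53 = 4.3388
Minimum integer c = ⌊4.3388⌋ + 1 = 5
Check: 5·8.53 = 42.65 > 37.01, while 4·8.53 = 34.12 ≤ 37.01

Final: 5 servers


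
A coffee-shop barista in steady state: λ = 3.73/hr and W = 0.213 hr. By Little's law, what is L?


L = λW = 3.73·0.213 = 0.7945

Final: 0.7945


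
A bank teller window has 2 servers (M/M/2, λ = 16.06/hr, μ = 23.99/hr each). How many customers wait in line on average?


a = λ/μ = 0.6694; ρ = a/2 = 0.3347
P₀ = 0.498438
Lq = P₀·a^c·ρ / (c!·(1−ρ)²) = 0.498438·0.44816·0.3347/(2·0.44259)
= 0.08447

Final: 0.08447


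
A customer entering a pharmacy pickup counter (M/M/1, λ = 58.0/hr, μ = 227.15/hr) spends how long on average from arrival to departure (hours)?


W = 1/(μ−λ) = 1/(227.15 − 58.0) = 1/169.15 = 0.005912 hr

Final: 0.005912 hr


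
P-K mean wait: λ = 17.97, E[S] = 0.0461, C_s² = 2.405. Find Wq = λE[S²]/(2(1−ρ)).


ρ = λ·E[S] = 17.97·0.0461 = 0.8284
E[S²] = E[S]²(1+C_s²) = 0.0461²·(1+2.405) = 0.007236
Wq = λ·E[S²]/(2(1−ρ)) = 17.97·0.007236/(2·0.1716) = 0.37893 hr

Final: 0.37893 hr


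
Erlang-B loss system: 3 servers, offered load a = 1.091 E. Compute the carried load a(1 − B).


B(3,1.091) = 0.074566 (Erlang-B)
Carried load = a(1 − B) = 1.091·(1 − 0.074566) = 1.091·0.925434 = 1.0096 E

Final: 1.0096 Erlangs


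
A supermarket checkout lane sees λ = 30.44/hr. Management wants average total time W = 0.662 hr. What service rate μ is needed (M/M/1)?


W = 1/(μ−λ) ⇒ μ − λ = 1/W = 1/0.662 = 1.5106
μ = λ + 1/W = 30.44 + 1.5106 = 31.9506 per hr

Final: 31.9506 /hr


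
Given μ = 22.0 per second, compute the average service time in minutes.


Mean service time = 1/μ = 1/22.0 second = 0.04545 second
In minutes: 0.04545 × 0.0166667 = 0.0007576 min

Final: 0.0007576 min


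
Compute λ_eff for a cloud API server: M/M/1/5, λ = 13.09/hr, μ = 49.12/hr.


ρ = 0.2665; P_K = (1−ρ)ρ^5/(1−ρ^6) = 0.0009862
λ_eff = λ(1 − P_K) = 13.09·(1 − 0.0009862) = 13.09·0.999014 = 13.0771 /hr

Final: 13.0771 /hr


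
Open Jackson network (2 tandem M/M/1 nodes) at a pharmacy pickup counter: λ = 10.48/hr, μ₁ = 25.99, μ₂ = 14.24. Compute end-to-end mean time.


Each node sees arrival rate λ = 10.48/hr (tandem ⇒ throughput preserved).
W₁ = 1/(μ₁−λ) = 1/(25.99−10.48) = 0.06447 hr
W₂ = 1/(μ₂−λ) = 1/(14.24−10.48) = 0.26596 hr
W_total = W₁ + W₂ = 0.06447 + 0.26596 = 0.33043 hr

Final: 0.33043 hr


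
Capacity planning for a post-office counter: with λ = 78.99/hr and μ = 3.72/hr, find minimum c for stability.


Stability requires cμ > λ ⇔ c > λ/μ.
λ/μ = 78.99/3.72 = 21.2339
Minimum integer c = ⌊21.2339⌋ + 1 = 22
Check: 22·3.72 = 81.84 > 78.99, while 21·3.72 = 78.12 ≤ 78.99

Final: 22 servers


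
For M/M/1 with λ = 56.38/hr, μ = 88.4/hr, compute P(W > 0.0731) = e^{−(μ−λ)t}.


W ~ Exponential(μ−λ) for M/M/1.
μ − λ = 88.4 − 56.38 = 32.0200
P(W > t) = e^{−(μ−λ)t} = e^{−2.3407} = 0.096264

Final: 0.096264


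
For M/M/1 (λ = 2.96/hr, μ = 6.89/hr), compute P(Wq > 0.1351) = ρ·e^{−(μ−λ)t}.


ρ = 2.96/6.89 = 0.4296
P(Wq > t) = ρ·e^{−(μ−λ)t} = 0.4296·e^{−0.5309}
= 0.4296·0.588050 = 0.252631

Final: 0.252631


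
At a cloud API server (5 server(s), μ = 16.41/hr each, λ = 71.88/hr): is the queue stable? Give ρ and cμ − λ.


Total capacity cμ = 5·16.41 = 82.05/hr
ρ = λ/(cμ) = 71.88/82.05 = 0.8761
Stable ⇔ ρ < 1: YES
Spare capacity = cμ − λ = 82.05 − 71.88 = 10.17/hr

Final: ρ = 0.8761; stable; margin = 10.17/hr


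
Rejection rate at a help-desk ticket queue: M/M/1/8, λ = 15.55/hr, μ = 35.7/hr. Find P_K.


ρ = λ/μ = 15.55/35.7 = 0.4356
P_K = (1−ρ)ρ^K/(1−ρ^(K+1)) = (0.5644·0.001296)/(1 − 0.0005644)
= 0.0007313/0.999436 = 0.0007317

Final: 0.0007317


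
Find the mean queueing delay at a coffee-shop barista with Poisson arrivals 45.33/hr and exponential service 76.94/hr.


ρ = 45.33/76.94 = 0.5892
Wq = ρ/(μ−λ) = 0.5892/(76.94 − 45.33) = 0.5892/31.61 = 0.01864 hr

Final: 0.01864 hr


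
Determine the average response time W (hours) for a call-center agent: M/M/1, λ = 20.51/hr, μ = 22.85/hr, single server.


W = 1/(μ−λ) = 1/(22.85 − 20.51) = 1/2.34 = 0.4274 hr

Final: 0.4274 hr


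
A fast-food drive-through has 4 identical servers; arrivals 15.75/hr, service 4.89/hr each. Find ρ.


ρ = λ/(cμ) = 15.75/(4·4.89) = 15.75/19.56 = 0.8052

Final: 0.8052


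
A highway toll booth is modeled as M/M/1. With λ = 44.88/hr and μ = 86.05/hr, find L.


ρ = λ/μ = 44.88/86.05 = 0.5216
L = ρ/(1−ρ) = 0.5216/(1 − 0.5216) = 0.5216/0.4784 = 1.0901

Final: 1.0901


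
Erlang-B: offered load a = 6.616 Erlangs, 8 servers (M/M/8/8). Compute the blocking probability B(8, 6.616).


B(c,a) = (a^c/c!) / Σ_{k=0}^{c} a^k/k!
a^8/8! = 91.042348
Σ terms (k=0..8): 1.00000 + 6.61600 + 21.88573 + 48.26533 + 79.83085 + 105.63218 + 116.47708 + 110.08748 + 91.04235 = 580.836993
B = 91.042348/580.836993 = 0.156743

Final: 0.156743


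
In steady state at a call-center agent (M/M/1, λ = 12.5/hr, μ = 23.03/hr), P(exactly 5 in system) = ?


ρ = 12.5/23.03 = 0.5428
P_n = (1−ρ)·ρ^n = (1 − 0.5428)·0.5428^5 = 0.4572·0.047106 = 0.021538

Final: 0.021538


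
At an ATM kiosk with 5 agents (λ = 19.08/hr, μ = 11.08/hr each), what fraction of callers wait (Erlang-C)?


a = λ/μ = 1.7220; ρ = a/5 = 0.3444
P₀ = 0.178106 (from M/M/c formula)
C(c,a) = [a^c/(c!(1−ρ))]·P₀ = [15.14234/(120·0.6556)]·0.178106
= 0.19248·0.178106 = 0.034281

Final: 0.034281


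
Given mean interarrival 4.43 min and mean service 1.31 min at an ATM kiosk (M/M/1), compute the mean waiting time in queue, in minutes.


λ = 60/4.43 = 13.5440 /hr
μ = 60/1.31 = 45.8015 /hr
ρ = λ/μ = 13.5440/45.8015 = 0.2957
Wq = ρ/(μ−λ) = 0.2957/(45.8015−13.5440) = 0.009167 hr
In minutes: 0.009167·60 = 0.5500 min

Final: 0.5500 min


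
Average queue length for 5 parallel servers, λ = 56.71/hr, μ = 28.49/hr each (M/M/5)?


a = λ/μ = 1.9905; ρ = a/5 = 0.3981
P₀ = 0.135633
Lq = P₀·a^c·ρ / (c!·(1−ρ)²) = 0.135633·31.24899·0.3981/(120·0.36228)
= 0.03881

Final: 0.03881


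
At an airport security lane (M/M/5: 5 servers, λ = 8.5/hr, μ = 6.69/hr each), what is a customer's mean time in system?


a = 1.2706; ρ = 0.2541; P₀ = 0.280495
Lq = P₀·a^c·ρ/(c!(1−ρ)²) = 0.003535
Wq = Lq/λ = 0.003535/8.5 = 0.0004159 hr
W = Wq + 1/μ = 0.0004159 + 0.14948 = 0.14989 hr

Final: 0.14989 hr


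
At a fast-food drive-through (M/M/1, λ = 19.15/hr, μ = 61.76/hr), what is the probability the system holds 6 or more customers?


ρ = 19.15/61.76 = 0.3101
P(N ≥ n) = ρ^n = 0.3101^6 = 0.0008887

Final: 0.0008887


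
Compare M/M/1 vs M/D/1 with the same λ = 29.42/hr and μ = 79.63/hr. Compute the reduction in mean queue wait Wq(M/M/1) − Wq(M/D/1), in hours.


ρ = 29.42/79.63 = 0.3695
Wq(M/M/1) = ρ/(μ−λ) = 0.3695/50.21 = 0.007358 hr
Wq(M/D/1) = ρ/(2(μ−λ)) = 0.003679 hr
Savings = 0.007358 − 0.003679 = 0.003679 hr

Final: 0.003679 hr


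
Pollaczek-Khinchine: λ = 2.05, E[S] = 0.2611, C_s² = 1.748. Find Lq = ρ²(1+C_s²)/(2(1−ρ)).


ρ = λ·E[S] = 2.05·0.2611 = 0.5353
Lq = ρ²(1+C_s²)/(2(1−ρ)) = 0.2865·(1+1.748)/(2·0.4647)
= 0.2865·2.7480/0.9295 = 0.84702

Final: 0.84702


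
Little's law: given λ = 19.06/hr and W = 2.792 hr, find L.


L = λW = 19.06·2.792 = 53.2155

Final: 53.2155


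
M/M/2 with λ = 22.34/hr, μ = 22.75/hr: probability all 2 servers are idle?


a = λ/μ = 22.34/22.75 = 0.9820; ρ = a/c = 0.4910
Σ_{k=0}^{1} a^k/k! (terms k=0..1) = 1.00000 + 0.98198 = 1.98198
Tail: a^2/(2!(1−ρ)) = 0.96428/(2·0.5090) = 0.94721
P₀ = 1/(1.98198 + 0.94721) = 1/2.92919 = 0.341392

Final: 0.341392


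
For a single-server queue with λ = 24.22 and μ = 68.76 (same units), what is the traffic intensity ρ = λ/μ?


ρ = λ/μ = 24.22/68.76 = 0.3522

Final: 0.3522


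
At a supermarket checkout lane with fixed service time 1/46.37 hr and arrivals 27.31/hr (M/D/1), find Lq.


ρ = 27.31/46.37 = 0.5890
M/D/1: Lq = ρ²/(2(1−ρ)) = 0.3469/(2·0.4110) = 0.42194

Final: 0.42194


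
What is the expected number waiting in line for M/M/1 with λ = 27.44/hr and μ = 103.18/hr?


ρ = 27.44/103.18 = 0.2659
Lq = ρ²/(1−ρ) = 0.07073/0.7341 = 0.09635

Final: 0.09635


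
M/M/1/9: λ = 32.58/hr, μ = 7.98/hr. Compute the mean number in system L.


ρ = 32.58/7.98 = 4.0827
L = ρ[1 − (K+1)ρ^K + Kρ^(K+1)] / [(1−ρ)(1−ρ^(K+1))]
Numerator: 4.0827·(1 − 10·315161.890981 + 9·1286713.584984) = 34412336.577363
Denominator: (-3.0827)·(-1286712.584984) = 3966557.592809
L = 34412336.577363/3966557.592809 = 8.6756

Final: 8.6756


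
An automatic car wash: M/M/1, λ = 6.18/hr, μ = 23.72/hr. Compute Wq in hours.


ρ = 6.18/23.72 = 0.2605
Wq = ρ/(μ−λ) = 0.2605/(23.72 − 6.18) = 0.2605/17.54 = 0.01485 hr

Final: 0.01485 hr


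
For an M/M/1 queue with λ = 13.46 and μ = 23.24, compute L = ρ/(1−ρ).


ρ = λ/μ = 13.46/23.24 = 0.5792
L = ρ/(1−ρ) = 0.5792/(1 − 0.5792) = 0.5792/0.4208 = 1.3763

Final: 1.3763


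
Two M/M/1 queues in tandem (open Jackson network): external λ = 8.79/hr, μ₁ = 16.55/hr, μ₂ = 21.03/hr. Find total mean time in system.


Each node sees arrival rate λ = 8.79/hr (tandem ⇒ throughput preserved).
W₁ = 1/(μ₁−λ) = 1/(16.55−8.79) = 0.12887 hr
W₂ = 1/(μ₂−λ) = 1/(21.03−8.79) = 0.08170 hr
W_total = W₁ + W₂ = 0.12887 + 0.08170 = 0.21057 hr

Final: 0.21057 hr


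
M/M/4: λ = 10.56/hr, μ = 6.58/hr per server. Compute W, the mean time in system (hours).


a = 1.6049; ρ = 0.4012; P₀ = 0.198288
Lq = P₀·a^c·ρ/(c!(1−ρ)²) = 0.06133
Wq = Lq/λ = 0.06133/10.56 = 0.005808 hr
W = Wq + 1/μ = 0.005808 + 0.15198 = 0.15778 hr

Final: 0.15778 hr


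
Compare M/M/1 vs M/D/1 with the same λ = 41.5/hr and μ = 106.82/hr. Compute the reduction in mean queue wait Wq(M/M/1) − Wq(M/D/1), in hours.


ρ = 41.5/106.82 = 0.3885
Wq(M/M/1) = ρ/(μ−λ) = 0.3885/65.32 = 0.005948 hr
Wq(M/D/1) = ρ/(2(μ−λ)) = 0.002974 hr
Savings = 0.005948 − 0.002974 = 0.002974 hr

Final: 0.002974 hr


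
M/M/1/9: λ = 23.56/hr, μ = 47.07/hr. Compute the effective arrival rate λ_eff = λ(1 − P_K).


ρ = 0.5005; P_K = (1−ρ)ρ^9/(1−ρ^10) = 0.0009859
λ_eff = λ(1 − P_K) = 23.56·(1 − 0.0009859) = 23.56·0.999014 = 23.5368 /hr

Final: 23.5368 /hr


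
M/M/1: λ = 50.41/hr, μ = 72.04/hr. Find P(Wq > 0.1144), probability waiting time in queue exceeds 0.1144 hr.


ρ = 50.41/72.04 = 0.6998
P(Wq > t) = ρ·e^{−(μ−λ)t} = 0.6998·e^{−2.4745}
= 0.6998·0.084207 = 0.058924

Final: 0.058924


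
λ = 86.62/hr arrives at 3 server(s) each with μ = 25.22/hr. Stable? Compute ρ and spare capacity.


Total capacity cμ = 3·25.22 = 75.66/hr
ρ = λ/(cμ) = 86.62/75.66 = 1.1449
Stable ⇔ ρ < 1: NO
Spare capacity = cμ − λ = 75.66 − 86.62 = -10.96/hr

Final: ρ = 1.1449; unstable; margin = -10.96/hr


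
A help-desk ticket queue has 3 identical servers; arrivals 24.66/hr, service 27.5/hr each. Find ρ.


ρ = λ/(cμ) = 24.66/(3·27.5) = 24.66/82.50 = 0.2989

Final: 0.2989


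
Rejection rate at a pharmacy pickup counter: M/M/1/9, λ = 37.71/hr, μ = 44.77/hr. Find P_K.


ρ = λ/μ = 37.71/44.77 = 0.8423
P_K = (1−ρ)ρ^K/(1−ρ^(K+1)) = (0.1577·0.213415)/(1 − 0.179761)
= 0.033654/0.820239 = 0.041030

Final: 0.041030


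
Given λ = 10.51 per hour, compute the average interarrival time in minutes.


Mean interarrival time = 1/λ = 1/10.51 hour = 0.09515 hour
In minutes: 0.09515 × 60 = 5.7088 min

Final: 5.7088 min


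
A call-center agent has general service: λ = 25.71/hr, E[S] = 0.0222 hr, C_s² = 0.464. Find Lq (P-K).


ρ = λ·E[S] = 25.71·0.0222 = 0.5708
Lq = ρ²(1+C_s²)/(2(1−ρ)) = 0.3258·(1+0.464)/(2·0.4292)
= 0.3258·1.4640/0.8585 = 0.55555

Final: 0.55555


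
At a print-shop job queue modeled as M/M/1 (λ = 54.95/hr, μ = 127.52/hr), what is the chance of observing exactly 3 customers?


ρ = 54.95/127.52 = 0.4309
P_n = (1−ρ)·ρ^n = (1 − 0.4309)·0.4309^3 = 0.5691·0.080014 = 0.045535

Final: 0.045535


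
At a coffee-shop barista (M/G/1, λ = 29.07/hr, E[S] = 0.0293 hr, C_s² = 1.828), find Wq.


ρ = λ·E[S] = 29.07·0.0293 = 0.8518
E[S²] = E[S]²(1+C_s²) = 0.0293²·(1+1.828) = 0.002428
Wq = λ·E[S²]/(2(1−ρ)) = 29.07·0.002428/(2·0.1482) = 0.23803 hr

Final: 0.23803 hr


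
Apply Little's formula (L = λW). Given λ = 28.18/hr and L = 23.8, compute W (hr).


W = L/λ = 23.8/28.18 = 0.8446 hr

Final: 0.8446 hr


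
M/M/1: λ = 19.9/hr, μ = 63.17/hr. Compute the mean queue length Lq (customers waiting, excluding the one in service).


ρ = 19.9/63.17 = 0.3150
Lq = ρ²/(1−ρ) = 0.09924/0.6850 = 0.1449

Final: 0.1449


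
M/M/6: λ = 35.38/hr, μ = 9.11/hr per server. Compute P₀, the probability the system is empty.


a = λ/μ = 35.38/9.11 = 3.8836; ρ = a/c = 0.6473
Σ_{k=0}^{5} a^k/k! (terms k=0..5) = 1.00000 + 3.88364 + 7.54135 + 9.76264 + 9.47865 + 7.36234 = 39.02862
Tail: a^6/(6!(1−ρ)) = 3431.12634/(720·0.3527) = 13.51036
P₀ = 1/(39.02862 + 13.51036) = 1/52.53898 = 0.019033

Final: 0.019033


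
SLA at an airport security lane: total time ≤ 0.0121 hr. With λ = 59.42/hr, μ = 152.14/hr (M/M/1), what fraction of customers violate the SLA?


W ~ Exponential(μ−λ) for M/M/1.
μ − λ = 152.14 − 59.42 = 92.7200
P(W > t) = e^{−(μ−λ)t} = e^{−1.1219} = 0.325657

Final: 0.325657


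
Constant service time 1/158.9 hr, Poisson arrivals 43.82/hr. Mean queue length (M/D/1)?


ρ = 43.82/158.9 = 0.2758
M/D/1: Lq = ρ²/(2(1−ρ)) = 0.07605/(2·0.7242) = 0.05250

Final: 0.05250


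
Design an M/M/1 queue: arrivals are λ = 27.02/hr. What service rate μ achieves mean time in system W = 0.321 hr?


W = 1/(μ−λ) ⇒ μ − λ = 1/W = 1/0.321 = 3.1153
μ = λ + 1/W = 27.02 + 3.1153 = 30.1353 per hr

Final: 30.1353 /hr


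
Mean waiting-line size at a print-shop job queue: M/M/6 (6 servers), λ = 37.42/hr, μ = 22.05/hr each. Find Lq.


a = λ/μ = 1.6971; ρ = a/6 = 0.2828
P₀ = 0.183124
Lq = P₀·a^c·ρ / (c!·(1−ρ)²) = 0.183124·23.88752·0.2828/(720·0.51432)
= 0.003341

Final: 0.003341


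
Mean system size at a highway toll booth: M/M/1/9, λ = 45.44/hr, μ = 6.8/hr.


ρ = 45.44/6.8 = 6.6824
L = ρ[1 − (K+1)ρ^K + Kρ^(K+1)] / [(1−ρ)(1−ρ^(K+1))]
Numerator: 6.6824·(1 − 10·26568356.492846 + 9·177539135.152197) = 8902021112.784288
Denominator: (-5.6824)·(-177539134.152197) = 1008840021.123662
L = 8902021112.784288/1008840021.123662 = 8.8240

Final: 8.8240


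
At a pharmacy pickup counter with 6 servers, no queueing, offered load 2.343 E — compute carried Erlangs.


B(6,2.343) = 0.022296 (Erlang-B)
Carried load = a(1 − B) = 2.343·(1 − 0.022296) = 2.343·0.977704 = 2.2908 E

Final: 2.2908 Erlangs


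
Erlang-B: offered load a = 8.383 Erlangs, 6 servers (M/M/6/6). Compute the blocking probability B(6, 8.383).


B(c,a) = (a^c/c!) / Σ_{k=0}^{c} a^k/k!
a^6/6! = 482.019159
Σ terms (k=0..6): 1.00000 + 8.38300 + 35.13734 + 98.18545 + 205.77216 + 344.99761 + 482.01916 = 1175.494728
B = 482.019159/1175.494728 = 0.410056

Final: 0.410056


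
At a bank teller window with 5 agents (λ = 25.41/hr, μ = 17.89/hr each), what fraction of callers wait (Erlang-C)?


a = λ/μ = 1.4203; ρ = a/5 = 0.2841
P₀ = 0.241344 (from M/M/c formula)
C(c,a) = [a^c/(c!(1−ρ))]·P₀ = [5.78058/(120·0.7159)]·0.241344
= 0.06729·0.241344 = 0.016239

Final: 0.016239


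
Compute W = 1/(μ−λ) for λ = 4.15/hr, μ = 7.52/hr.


W = 1/(μ−λ) = 1/(7.52 − 4.15) = 1/3.37 = 0.2967 hr

Final: 0.2967 hr


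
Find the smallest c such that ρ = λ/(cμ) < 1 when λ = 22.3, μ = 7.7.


Stability requires cμ > λ ⇔ c > λ/μ.
λ/μ = 22.3/7.7 = 2.8961
Minimum integer c = ⌊2.8961⌋ + 1 = 3
Check: 3·7.7 = 23.10 > 22.3, while 2·7.7 = 15.40 ≤ 22.3

Final: 3 servers


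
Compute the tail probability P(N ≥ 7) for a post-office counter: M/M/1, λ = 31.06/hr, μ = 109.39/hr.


ρ = 31.06/109.39 = 0.2839
P(N ≥ n) = ρ^n = 0.2839^7 = 0.0001488

Final: 0.0001488


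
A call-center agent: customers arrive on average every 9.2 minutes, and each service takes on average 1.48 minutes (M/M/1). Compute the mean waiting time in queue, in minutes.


λ = 60/9.2 = 6.5217 /hr
μ = 60/1.48 = 40.5405 /hr
ρ = λ/μ = 6.5217/40.5405 = 0.1609
Wq = ρ/(μ−λ) = 0.1609/(40.5405−6.5217) = 0.004729 hr
In minutes: 0.004729·60 = 0.2837 min

Final: 0.2837 min


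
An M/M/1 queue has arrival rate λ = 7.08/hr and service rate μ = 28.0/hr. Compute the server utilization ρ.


ρ = λ/μ = 7.08/28.0 = 0.2529

Final: 0.2529


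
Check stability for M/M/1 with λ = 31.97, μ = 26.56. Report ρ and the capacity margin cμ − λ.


Total capacity cμ = 1·26.56 = 26.56/hr
ρ = λ/(cμ) = 31.97/26.56 = 1.2037
Stable ⇔ ρ < 1: NO
Spare capacity = cμ − λ = 26.56 − 31.97 = -5.41/hr

Final: ρ = 1.2037; unstable; margin = -5.41/hr


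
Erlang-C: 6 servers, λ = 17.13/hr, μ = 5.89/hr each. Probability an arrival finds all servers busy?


a = λ/μ = 2.9083; ρ = a/6 = 0.4847
P₀ = 0.053812 (from M/M/c formula)
C(c,a) = [a^c/(c!(1−ρ))]·P₀ = [605.13519/(720·0.5153)]·0.053812
= 1.63108·0.053812 = 0.087771

Final: 0.087771


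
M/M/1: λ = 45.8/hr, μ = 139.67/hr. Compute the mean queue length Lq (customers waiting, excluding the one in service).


ρ = 45.8/139.67 = 0.3279
Lq = ρ²/(1−ρ) = 0.1075/0.6721 = 0.1600

Final: 0.1600


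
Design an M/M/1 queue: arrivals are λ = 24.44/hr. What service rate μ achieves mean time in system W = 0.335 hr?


W = 1/(μ−λ) ⇒ μ − λ = 1/W = 1/0.335 = 2.9851
μ = λ + 1/W = 24.44 + 2.9851 = 27.4251 per hr

Final: 27.4251 /hr


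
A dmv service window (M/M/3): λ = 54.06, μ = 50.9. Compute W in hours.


a = 1.0621; ρ = 0.3540; P₀ = 0.340692
Lq = P₀·a^c·ρ/(c!(1−ρ)²) = 0.05772
Wq = Lq/λ = 0.05772/54.06 = 0.001068 hr
W = Wq + 1/μ = 0.001068 + 0.01965 = 0.02071 hr

Final: 0.02071 hr


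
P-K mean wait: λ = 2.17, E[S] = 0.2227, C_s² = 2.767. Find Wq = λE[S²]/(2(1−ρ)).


ρ = λ·E[S] = 2.17·0.2227 = 0.4833
E[S²] = E[S]²(1+C_s²) = 0.2227²·(1+2.767) = 0.186825
Wq = λ·E[S²]/(2(1−ρ)) = 2.17·0.186825/(2·0.5167) = 0.39228 hr

Final: 0.39228 hr


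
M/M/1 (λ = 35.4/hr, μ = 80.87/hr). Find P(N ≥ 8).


ρ = 35.4/80.87 = 0.4377
P(N ≥ n) = ρ^n = 0.4377^8 = 0.001348

Final: 0.001348


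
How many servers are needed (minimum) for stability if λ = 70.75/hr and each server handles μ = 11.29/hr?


Stability requires cμ > λ ⇔ c > λ/μ.
λ/μ = 70.75/11.29 = 6.2666
Minimum integer c = ⌊6.2666⌋ + 1 = 7
Check: 7·11.29 = 79.03 > 70.75, while 6·11.29 = 67.74 ≤ 70.75

Final: 7 servers


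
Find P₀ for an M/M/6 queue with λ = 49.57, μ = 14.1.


a = λ/μ = 49.57/14.1 = 3.5156; ρ = a/c = 0.5859
Σ_{k=0}^{5} a^k/k! (terms k=0..5) = 1.00000 + 3.51560 + 6.17973 + 7.24183 + 6.36485 + 4.47525 = 28.77726
Tail: a^6/(6!(1−ρ)) = 1887.98630/(720·0.4141) = 6.33281
P₀ = 1/(28.77726 + 6.33281) = 1/35.11008 = 0.028482

Final: 0.028482


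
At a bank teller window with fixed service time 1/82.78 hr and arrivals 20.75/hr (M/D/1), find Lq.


ρ = 20.75/82.78 = 0.2507
M/D/1: Lq = ρ²/(2(1−ρ)) = 0.06283/(2·0.7493) = 0.04193

Final: 0.04193


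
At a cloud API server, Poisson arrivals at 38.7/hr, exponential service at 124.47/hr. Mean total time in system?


W = 1/(μ−λ) = 1/(124.47 − 38.7) = 1/85.77 = 0.01166 hr

Final: 0.01166 hr


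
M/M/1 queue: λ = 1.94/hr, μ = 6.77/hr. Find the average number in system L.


ρ = λ/μ = 1.94/6.77 = 0.2866
L = ρ/(1−ρ) = 0.2866/(1 − 0.2866) = 0.2866/0.7134 = 0.4017

Final: 0.4017


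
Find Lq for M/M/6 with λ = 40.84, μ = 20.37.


a = λ/μ = 2.0049; ρ = a/6 = 0.3342
P₀ = 0.134470
Lq = P₀·a^c·ρ / (c!·(1−ρ)²) = 0.134470·64.94837·0.3342/(720·0.44335)
= 0.009142

Final: 0.009142


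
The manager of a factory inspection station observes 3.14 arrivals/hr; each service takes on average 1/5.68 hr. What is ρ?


ρ = λ/μ = 3.14/5.68 = 0.5528

Final: 0.5528


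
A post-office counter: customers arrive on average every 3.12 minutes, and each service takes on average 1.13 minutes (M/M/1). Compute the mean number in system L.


λ = 60/3.12 = 19.2308 /hr
μ = 60/1.13 = 53.0973 /hr
ρ = λ/μ = 19.2308/53.0973 = 0.3622
L = ρ/(1−ρ) = 0.3622/0.6378 = 0.5678

Final: 0.5678


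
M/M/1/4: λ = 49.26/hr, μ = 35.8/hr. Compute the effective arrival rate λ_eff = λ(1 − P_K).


ρ = 1.3760; P_K = (1−ρ)ρ^4/(1−ρ^5) = 0.342730
λ_eff = λ(1 − P_K) = 49.26·(1 − 0.342730) = 49.26·0.657270 = 32.3771 /hr

Final: 32.3771 /hr


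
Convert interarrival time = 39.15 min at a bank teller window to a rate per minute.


λ = 1/(interarrival time) in consistent units.
1 minute = 1 min, so λ = 1/39.15 = 0.02554 per minute

Final: 0.02554 /min


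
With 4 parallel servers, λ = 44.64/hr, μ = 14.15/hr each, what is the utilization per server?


ρ = λ/(cμ) = 44.64/(4·14.15) = 44.64/56.60 = 0.7887

Final: 0.7887


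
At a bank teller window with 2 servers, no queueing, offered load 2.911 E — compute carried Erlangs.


B(2,2.911) = 0.520003 (Erlang-B)
Carried load = a(1 − B) = 2.911·(1 − 0.520003) = 2.911·0.479997 = 1.3973 E

Final: 1.3973 Erlangs


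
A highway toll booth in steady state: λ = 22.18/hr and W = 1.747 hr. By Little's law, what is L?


L = λW = 22.18·1.747 = 38.7485

Final: 38.7485


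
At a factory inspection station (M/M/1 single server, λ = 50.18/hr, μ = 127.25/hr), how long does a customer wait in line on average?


ρ = 50.18/127.25 = 0.3943
Wq = ρ/(μ−λ) = 0.3943/(127.25 − 50.18) = 0.3943/77.07 = 0.005117 hr

Final: 0.005117 hr


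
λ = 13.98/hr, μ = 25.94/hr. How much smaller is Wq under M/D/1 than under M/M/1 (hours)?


ρ = 13.98/25.94 = 0.5389
Wq(M/M/1) = ρ/(μ−λ) = 0.5389/11.96 = 0.04506 hr
Wq(M/D/1) = ρ/(2(μ−λ)) = 0.02253 hr
Savings = 0.04506 − 0.02253 = 0.02253 hr

Final: 0.02253 hr


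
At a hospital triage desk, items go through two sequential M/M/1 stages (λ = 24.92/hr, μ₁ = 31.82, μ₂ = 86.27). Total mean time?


Each node sees arrival rate λ = 24.92/hr (tandem ⇒ throughput preserved).
W₁ = 1/(μ₁−λ) = 1/(31.82−24.92) = 0.14493 hr
W₂ = 1/(μ₂−λ) = 1/(86.27−24.92) = 0.01630 hr
W_total = W₁ + W₂ = 0.14493 + 0.01630 = 0.16123 hr

Final: 0.16123 hr


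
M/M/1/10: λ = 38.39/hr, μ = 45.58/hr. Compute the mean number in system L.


ρ = 38.39/45.58 = 0.8423
L = ρ[1 − (K+1)ρ^K + Kρ^(K+1)] / [(1−ρ)(1−ρ^(K+1))]
Numerator: 0.8423·(1 − 11·0.179654 + 10·0.151315) = 0.452249
Denominator: (0.1577)·(0.848685) = 0.133876
L = 0.452249/0.133876 = 3.3781

Final: 3.3781


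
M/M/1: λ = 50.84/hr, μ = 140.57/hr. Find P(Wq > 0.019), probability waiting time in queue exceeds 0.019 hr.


ρ = 50.84/140.57 = 0.3617
P(Wq > t) = ρ·e^{−(μ−λ)t} = 0.3617·e^{−1.7049}
= 0.3617·0.181796 = 0.065750

Final: 0.065750


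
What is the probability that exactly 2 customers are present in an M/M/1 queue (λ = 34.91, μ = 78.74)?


ρ = 34.91/78.74 = 0.4434
P_n = (1−ρ)·ρ^n = (1 − 0.4434)·0.4434^2 = 0.5566·0.196566 = 0.109417

Final: 0.109417


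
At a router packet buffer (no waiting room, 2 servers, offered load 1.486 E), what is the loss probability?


B(c,a) = (a^c/c!) / Σ_{k=0}^{c} a^k/k!
a^2/2! = 1.104098
Σ terms (k=0..2): 1.00000 + 1.48600 + 1.10410 = 3.590098
B = 1.104098/3.590098 = 0.307540

Final: 0.307540


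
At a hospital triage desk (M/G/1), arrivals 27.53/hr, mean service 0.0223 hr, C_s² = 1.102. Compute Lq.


ρ = λ·E[S] = 27.53·0.0223 = 0.6139
Lq = ρ²(1+C_s²)/(2(1−ρ)) = 0.3769·(1+1.102)/(2·0.3861)
= 0.3769·2.1020/0.7722 = 1.02600

Final: 1.02600


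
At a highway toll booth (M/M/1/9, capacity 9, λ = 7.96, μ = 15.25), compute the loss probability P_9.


ρ = λ/μ = 7.96/15.25 = 0.5220
P_K = (1−ρ)ρ^K/(1−ρ^(K+1)) = (0.4780·0.002876)/(1 − 0.001501)
= 0.001375/0.998499 = 0.001377

Final: 0.001377


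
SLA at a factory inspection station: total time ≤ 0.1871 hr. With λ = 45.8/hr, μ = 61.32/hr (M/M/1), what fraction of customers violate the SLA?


W ~ Exponential(μ−λ) for M/M/1.
μ − λ = 61.32 − 45.8 = 15.5200
P(W > t) = e^{−(μ−λ)t} = e^{−2.9038} = 0.054815

Final: 0.054815


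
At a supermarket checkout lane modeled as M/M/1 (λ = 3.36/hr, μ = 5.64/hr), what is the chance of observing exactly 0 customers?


ρ = 3.36/5.64 = 0.5957
P_n = (1−ρ)·ρ^n = (1 − 0.5957)·0.5957^0 = 0.4043·1.000000 = 0.404255

Final: 0.404255


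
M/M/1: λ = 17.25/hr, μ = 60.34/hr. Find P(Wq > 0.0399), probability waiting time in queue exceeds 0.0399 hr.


ρ = 17.25/60.34 = 0.2859
P(Wq > t) = ρ·e^{−(μ−λ)t} = 0.2859·e^{−1.7193}
= 0.2859·0.179193 = 0.051228

Final: 0.051228


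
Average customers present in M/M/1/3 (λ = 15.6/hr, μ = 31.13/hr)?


ρ = 15.6/31.13 = 0.5011
L = ρ[1 − (K+1)ρ^K + Kρ^(K+1)] / [(1−ρ)(1−ρ^(K+1))]
Numerator: 0.5011·(1 − 4·0.125845 + 3·0.063064) = 0.343677
Denominator: (0.4989)·(0.936936) = 0.467415
L = 0.343677/0.467415 = 0.7353

Final: 0.7353


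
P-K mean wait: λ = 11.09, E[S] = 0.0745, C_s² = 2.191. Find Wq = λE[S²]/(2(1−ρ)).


ρ = λ·E[S] = 11.09·0.0745 = 0.8262
E[S²] = E[S]²(1+C_s²) = 0.0745²·(1+2.191) = 0.017711
Wq = λ·E[S²]/(2(1−ρ)) = 11.09·0.017711/(2·0.1738) = 0.56507 hr

Final: 0.56507 hr


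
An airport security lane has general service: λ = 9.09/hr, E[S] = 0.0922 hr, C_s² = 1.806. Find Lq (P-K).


ρ = λ·E[S] = 9.09·0.0922 = 0.8381
Lq = ρ²(1+C_s²)/(2(1−ρ)) = 0.7024·(1+1.806)/(2·0.1619)
= 0.7024·2.8060/0.3238 = 6.08688

Final: 6.08688


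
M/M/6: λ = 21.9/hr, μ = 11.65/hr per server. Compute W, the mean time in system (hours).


a = 1.8798; ρ = 0.3133; P₀ = 0.152462
Lq = P₀·a^c·ρ/(c!(1−ρ)²) = 0.006208
Wq = Lq/λ = 0.006208/21.9 = 0.0002835 hr
W = Wq + 1/μ = 0.0002835 + 0.08584 = 0.08612 hr

Final: 0.08612 hr


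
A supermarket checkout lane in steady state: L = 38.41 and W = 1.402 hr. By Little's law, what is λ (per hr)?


λ = L/W = 38.41/1.402 = 27.3966 /hr

Final: 27.3966 /hr


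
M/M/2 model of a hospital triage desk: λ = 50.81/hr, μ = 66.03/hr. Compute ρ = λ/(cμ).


ρ = λ/(cμ) = 50.81/(2·66.03) = 50.81/132.06 = 0.3847

Final: 0.3847


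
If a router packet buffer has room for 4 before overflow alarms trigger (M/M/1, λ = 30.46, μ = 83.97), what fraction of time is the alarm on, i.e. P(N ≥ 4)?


ρ = 30.46/83.97 = 0.3627
P(N ≥ n) = ρ^n = 0.3627^4 = 0.017315

Final: 0.017315


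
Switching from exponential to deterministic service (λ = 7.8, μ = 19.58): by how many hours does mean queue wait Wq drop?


ρ = 7.8/19.58 = 0.3984
Wq(M/M/1) = ρ/(μ−λ) = 0.3984/11.78 = 0.03382 hr
Wq(M/D/1) = ρ/(2(μ−λ)) = 0.01691 hr
Savings = 0.03382 − 0.01691 = 0.01691 hr

Final: 0.01691 hr


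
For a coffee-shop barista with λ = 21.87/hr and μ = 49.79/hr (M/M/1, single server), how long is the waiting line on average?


ρ = 21.87/49.79 = 0.4392
Lq = ρ²/(1−ρ) = 0.1929/0.5608 = 0.3441

Final: 0.3441


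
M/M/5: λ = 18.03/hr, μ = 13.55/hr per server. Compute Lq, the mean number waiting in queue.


a = λ/μ = 1.3306; ρ = a/5 = 0.2661
P₀ = 0.264092
Lq = P₀·a^c·ρ / (c!·(1−ρ)²) = 0.264092·4.17140·0.2661/(120·0.53857)
= 0.004536

Final: 0.004536


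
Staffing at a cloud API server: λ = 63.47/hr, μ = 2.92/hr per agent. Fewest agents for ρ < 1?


Stability requires cμ > λ ⇔ c > λ/μ.
λ/μ = 63.47/2.92 = 21.7363
Minimum integer c = ⌊21.7363⌋ + 1 = 22
Check: 22·2.92 = 64.24 > 63.47, while 21·2.92 = 61.32 ≤ 63.47

Final: 22 servers


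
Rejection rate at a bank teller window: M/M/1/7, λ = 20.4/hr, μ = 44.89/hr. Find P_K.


ρ = λ/μ = 20.4/44.89 = 0.4544
P_K = (1−ρ)ρ^K/(1−ρ^(K+1)) = (0.5456·0.004003)/(1 − 0.001819)
= 0.002184/0.998181 = 0.002188

Final: 0.002188


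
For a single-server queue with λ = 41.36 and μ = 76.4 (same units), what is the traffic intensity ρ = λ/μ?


ρ = λ/μ = 41.36/76.4 = 0.5414

Final: 0.5414


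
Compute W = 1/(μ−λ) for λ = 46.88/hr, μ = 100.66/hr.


W = 1/(μ−λ) = 1/(100.66 − 46.88) = 1/53.78 = 0.01859 hr

Final: 0.01859 hr


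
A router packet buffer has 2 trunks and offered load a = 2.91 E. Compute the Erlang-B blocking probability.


B(c,a) = (a^c/c!) / Σ_{k=0}^{c} a^k/k!
a^2/2! = 4.234050
Σ terms (k=0..2): 1.00000 + 2.91000 + 4.23405 = 8.144050
B = 4.234050/8.144050 = 0.519895

Final: 0.519895


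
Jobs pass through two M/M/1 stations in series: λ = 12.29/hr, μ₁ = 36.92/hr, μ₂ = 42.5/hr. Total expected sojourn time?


Each node sees arrival rate λ = 12.29/hr (tandem ⇒ throughput preserved).
W₁ = 1/(μ₁−λ) = 1/(36.92−12.29) = 0.04060 hr
W₂ = 1/(μ₂−λ) = 1/(42.5−12.29) = 0.03310 hr
W_total = W₁ + W₂ = 0.04060 + 0.03310 = 0.07370 hr

Final: 0.07370 hr


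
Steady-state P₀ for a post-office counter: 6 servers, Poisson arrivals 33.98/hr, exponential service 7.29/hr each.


a = λ/μ = 33.98/7.29 = 4.6612; ρ = a/c = 0.7769
Σ_{k=0}^{5} a^k/k! (terms k=0..5) = 1.00000 + 4.66118 + 10.86330 + 16.87859 + 19.66854 + 18.33572 = 71.40733
Tail: a^6/(6!(1−ρ)) = 10255.93069/(720·0.2231) = 63.83686
P₀ = 1/(71.40733 + 63.83686) = 1/135.24420 = 0.007394

Final: 0.007394


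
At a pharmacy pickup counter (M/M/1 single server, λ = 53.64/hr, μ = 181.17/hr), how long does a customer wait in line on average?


ρ = 53.64/181.17 = 0.2961
Wq = ρ/(μ−λ) = 0.2961/(181.17 − 53.64) = 0.2961/127.53 = 0.002322 hr

Final: 0.002322 hr


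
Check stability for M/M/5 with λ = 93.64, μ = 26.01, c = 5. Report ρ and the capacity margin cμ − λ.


Total capacity cμ = 5·26.01 = 130.05/hr
ρ = λ/(cμ) = 93.64/130.05 = 0.7200
Stable ⇔ ρ < 1: YES
Spare capacity = cμ − λ = 130.05 − 93.64 = 36.41/hr

Final: ρ = 0.7200; stable; margin = 36.41/hr


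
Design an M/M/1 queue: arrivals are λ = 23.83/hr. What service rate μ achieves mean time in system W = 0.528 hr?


W = 1/(μ−λ) ⇒ μ − λ = 1/W = 1/0.528 = 1.8939
μ = λ + 1/W = 23.83 + 1.8939 = 25.7239 per hr

Final: 25.7239 /hr


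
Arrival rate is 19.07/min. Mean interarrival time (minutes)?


Mean interarrival time = 1/λ = 1/19.07 minute = 0.05244 minute
In minutes: 0.05244 × 1 = 0.05244 min

Final: 0.05244 min


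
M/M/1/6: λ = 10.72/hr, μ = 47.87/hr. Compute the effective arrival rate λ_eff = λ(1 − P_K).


ρ = 0.2239; P_K = (1−ρ)ρ^6/(1−ρ^7) = 0.00009788
λ_eff = λ(1 − P_K) = 10.72·(1 − 0.00009788) = 10.72·0.999902 = 10.7190 /hr

Final: 10.7190 /hr


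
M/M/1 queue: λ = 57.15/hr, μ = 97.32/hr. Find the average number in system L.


ρ = λ/μ = 57.15/97.32 = 0.5872
L = ρ/(1−ρ) = 0.5872/(1 − 0.5872) = 0.5872/0.4128 = 1.4227

Final: 1.4227


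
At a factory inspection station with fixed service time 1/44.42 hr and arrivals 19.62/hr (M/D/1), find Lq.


ρ = 19.62/44.42 = 0.4417
M/D/1: Lq = ρ²/(2(1−ρ)) = 0.1951/(2·0.5583) = 0.17472

Final: 0.17472


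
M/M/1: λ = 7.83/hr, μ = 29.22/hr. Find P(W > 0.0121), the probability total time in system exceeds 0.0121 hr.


W ~ Exponential(μ−λ) for M/M/1.
μ − λ = 29.22 − 7.83 = 21.3900
P(W > t) = e^{−(μ−λ)t} = e^{−0.2588} = 0.771963

Final: 0.771963


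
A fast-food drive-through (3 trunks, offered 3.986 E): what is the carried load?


B(3,3.986) = 0.449435 (Erlang-B)
Carried load = a(1 − B) = 3.986·(1 − 0.449435) = 3.986·0.550565 = 2.1946 E

Final: 2.1946 Erlangs


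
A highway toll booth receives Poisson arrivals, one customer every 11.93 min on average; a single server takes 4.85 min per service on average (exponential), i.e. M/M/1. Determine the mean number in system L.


λ = 60/11.93 = 5.0293 /hr
μ = 60/4.85 = 12.3711 /hr
ρ = λ/μ = 5.0293/12.3711 = 0.4065
L = ρ/(1−ρ) = 0.4065/0.5935 = 0.6850

Final: 0.6850


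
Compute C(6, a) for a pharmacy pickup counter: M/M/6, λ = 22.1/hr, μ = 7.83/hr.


a = λ/μ = 2.8225; ρ = a/6 = 0.4704
P₀ = 0.058768 (from M/M/c formula)
C(c,a) = [a^c/(c!(1−ρ))]·P₀ = [505.57207/(720·0.5296)]·0.058768
= 1.32591·0.058768 = 0.077921

Final: 0.077921


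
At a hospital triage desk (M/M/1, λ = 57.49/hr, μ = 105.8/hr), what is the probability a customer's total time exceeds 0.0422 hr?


W ~ Exponential(μ−λ) for M/M/1.
μ − λ = 105.8 − 57.49 = 48.3100
P(W > t) = e^{−(μ−λ)t} = e^{−2.0387} = 0.130200

Final: 0.130200


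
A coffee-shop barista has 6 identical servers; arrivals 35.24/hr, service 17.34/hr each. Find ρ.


ρ = λ/(cμ) = 35.24/(6·17.34) = 35.24/104.04 = 0.3387

Final: 0.3387


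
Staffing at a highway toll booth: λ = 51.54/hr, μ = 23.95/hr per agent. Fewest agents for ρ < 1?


Stability requires cμ > λ ⇔ c > λ/μ.
λ/μ = 51.54/23.95 = 2.1520
Minimum integer c = ⌊2.1520⌋ + 1 = 3
Check: 3·23.95 = 71.85 > 51.54, while 2·23.95 = 47.90 ≤ 51.54

Final: 3 servers
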